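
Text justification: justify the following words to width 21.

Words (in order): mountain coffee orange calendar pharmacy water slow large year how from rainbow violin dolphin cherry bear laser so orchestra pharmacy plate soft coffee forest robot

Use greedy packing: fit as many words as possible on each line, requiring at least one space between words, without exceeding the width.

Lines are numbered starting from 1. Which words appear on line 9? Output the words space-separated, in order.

Answer: coffee forest robot

Derivation:
Line 1: ['mountain', 'coffee'] (min_width=15, slack=6)
Line 2: ['orange', 'calendar'] (min_width=15, slack=6)
Line 3: ['pharmacy', 'water', 'slow'] (min_width=19, slack=2)
Line 4: ['large', 'year', 'how', 'from'] (min_width=19, slack=2)
Line 5: ['rainbow', 'violin'] (min_width=14, slack=7)
Line 6: ['dolphin', 'cherry', 'bear'] (min_width=19, slack=2)
Line 7: ['laser', 'so', 'orchestra'] (min_width=18, slack=3)
Line 8: ['pharmacy', 'plate', 'soft'] (min_width=19, slack=2)
Line 9: ['coffee', 'forest', 'robot'] (min_width=19, slack=2)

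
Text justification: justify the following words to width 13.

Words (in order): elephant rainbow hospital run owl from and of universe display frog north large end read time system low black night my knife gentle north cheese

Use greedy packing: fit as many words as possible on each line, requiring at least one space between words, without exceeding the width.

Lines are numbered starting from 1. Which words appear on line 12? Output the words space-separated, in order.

Line 1: ['elephant'] (min_width=8, slack=5)
Line 2: ['rainbow'] (min_width=7, slack=6)
Line 3: ['hospital', 'run'] (min_width=12, slack=1)
Line 4: ['owl', 'from', 'and'] (min_width=12, slack=1)
Line 5: ['of', 'universe'] (min_width=11, slack=2)
Line 6: ['display', 'frog'] (min_width=12, slack=1)
Line 7: ['north', 'large'] (min_width=11, slack=2)
Line 8: ['end', 'read', 'time'] (min_width=13, slack=0)
Line 9: ['system', 'low'] (min_width=10, slack=3)
Line 10: ['black', 'night'] (min_width=11, slack=2)
Line 11: ['my', 'knife'] (min_width=8, slack=5)
Line 12: ['gentle', 'north'] (min_width=12, slack=1)
Line 13: ['cheese'] (min_width=6, slack=7)

Answer: gentle north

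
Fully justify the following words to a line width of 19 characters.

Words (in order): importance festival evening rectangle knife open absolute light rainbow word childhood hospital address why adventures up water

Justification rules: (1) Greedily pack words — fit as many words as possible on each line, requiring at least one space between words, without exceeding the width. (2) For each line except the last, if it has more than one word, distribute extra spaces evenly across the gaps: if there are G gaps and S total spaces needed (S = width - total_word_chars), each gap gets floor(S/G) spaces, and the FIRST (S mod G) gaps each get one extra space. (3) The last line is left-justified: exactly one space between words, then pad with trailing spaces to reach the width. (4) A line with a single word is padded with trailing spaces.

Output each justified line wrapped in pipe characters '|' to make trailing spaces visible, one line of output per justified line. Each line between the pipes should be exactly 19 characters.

Answer: |importance festival|
|evening   rectangle|
|knife open absolute|
|light  rainbow word|
|childhood  hospital|
|address         why|
|adventures up water|

Derivation:
Line 1: ['importance', 'festival'] (min_width=19, slack=0)
Line 2: ['evening', 'rectangle'] (min_width=17, slack=2)
Line 3: ['knife', 'open', 'absolute'] (min_width=19, slack=0)
Line 4: ['light', 'rainbow', 'word'] (min_width=18, slack=1)
Line 5: ['childhood', 'hospital'] (min_width=18, slack=1)
Line 6: ['address', 'why'] (min_width=11, slack=8)
Line 7: ['adventures', 'up', 'water'] (min_width=19, slack=0)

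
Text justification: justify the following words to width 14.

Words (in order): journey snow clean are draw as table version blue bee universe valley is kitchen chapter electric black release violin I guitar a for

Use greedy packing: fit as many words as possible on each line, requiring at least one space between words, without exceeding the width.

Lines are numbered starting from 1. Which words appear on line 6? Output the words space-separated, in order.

Line 1: ['journey', 'snow'] (min_width=12, slack=2)
Line 2: ['clean', 'are', 'draw'] (min_width=14, slack=0)
Line 3: ['as', 'table'] (min_width=8, slack=6)
Line 4: ['version', 'blue'] (min_width=12, slack=2)
Line 5: ['bee', 'universe'] (min_width=12, slack=2)
Line 6: ['valley', 'is'] (min_width=9, slack=5)
Line 7: ['kitchen'] (min_width=7, slack=7)
Line 8: ['chapter'] (min_width=7, slack=7)
Line 9: ['electric', 'black'] (min_width=14, slack=0)
Line 10: ['release', 'violin'] (min_width=14, slack=0)
Line 11: ['I', 'guitar', 'a', 'for'] (min_width=14, slack=0)

Answer: valley is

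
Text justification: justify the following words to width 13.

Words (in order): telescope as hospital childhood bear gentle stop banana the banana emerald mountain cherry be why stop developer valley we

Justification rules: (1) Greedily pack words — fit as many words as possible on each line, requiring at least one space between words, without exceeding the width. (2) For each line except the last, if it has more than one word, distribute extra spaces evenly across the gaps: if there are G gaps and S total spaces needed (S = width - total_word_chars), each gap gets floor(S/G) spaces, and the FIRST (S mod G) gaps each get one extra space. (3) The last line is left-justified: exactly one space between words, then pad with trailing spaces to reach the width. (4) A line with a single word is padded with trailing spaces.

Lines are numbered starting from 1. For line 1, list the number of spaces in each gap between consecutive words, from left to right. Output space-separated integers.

Line 1: ['telescope', 'as'] (min_width=12, slack=1)
Line 2: ['hospital'] (min_width=8, slack=5)
Line 3: ['childhood'] (min_width=9, slack=4)
Line 4: ['bear', 'gentle'] (min_width=11, slack=2)
Line 5: ['stop', 'banana'] (min_width=11, slack=2)
Line 6: ['the', 'banana'] (min_width=10, slack=3)
Line 7: ['emerald'] (min_width=7, slack=6)
Line 8: ['mountain'] (min_width=8, slack=5)
Line 9: ['cherry', 'be', 'why'] (min_width=13, slack=0)
Line 10: ['stop'] (min_width=4, slack=9)
Line 11: ['developer'] (min_width=9, slack=4)
Line 12: ['valley', 'we'] (min_width=9, slack=4)

Answer: 2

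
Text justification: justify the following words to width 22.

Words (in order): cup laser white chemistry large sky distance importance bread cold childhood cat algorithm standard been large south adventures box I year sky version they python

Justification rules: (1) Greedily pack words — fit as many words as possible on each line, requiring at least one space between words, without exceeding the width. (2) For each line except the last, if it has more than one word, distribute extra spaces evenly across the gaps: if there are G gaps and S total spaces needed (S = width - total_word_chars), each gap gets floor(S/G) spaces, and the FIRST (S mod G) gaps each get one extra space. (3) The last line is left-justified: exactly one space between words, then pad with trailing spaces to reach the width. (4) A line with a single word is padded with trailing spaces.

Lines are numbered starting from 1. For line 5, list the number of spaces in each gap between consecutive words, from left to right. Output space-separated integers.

Line 1: ['cup', 'laser', 'white'] (min_width=15, slack=7)
Line 2: ['chemistry', 'large', 'sky'] (min_width=19, slack=3)
Line 3: ['distance', 'importance'] (min_width=19, slack=3)
Line 4: ['bread', 'cold', 'childhood'] (min_width=20, slack=2)
Line 5: ['cat', 'algorithm', 'standard'] (min_width=22, slack=0)
Line 6: ['been', 'large', 'south'] (min_width=16, slack=6)
Line 7: ['adventures', 'box', 'I', 'year'] (min_width=21, slack=1)
Line 8: ['sky', 'version', 'they'] (min_width=16, slack=6)
Line 9: ['python'] (min_width=6, slack=16)

Answer: 1 1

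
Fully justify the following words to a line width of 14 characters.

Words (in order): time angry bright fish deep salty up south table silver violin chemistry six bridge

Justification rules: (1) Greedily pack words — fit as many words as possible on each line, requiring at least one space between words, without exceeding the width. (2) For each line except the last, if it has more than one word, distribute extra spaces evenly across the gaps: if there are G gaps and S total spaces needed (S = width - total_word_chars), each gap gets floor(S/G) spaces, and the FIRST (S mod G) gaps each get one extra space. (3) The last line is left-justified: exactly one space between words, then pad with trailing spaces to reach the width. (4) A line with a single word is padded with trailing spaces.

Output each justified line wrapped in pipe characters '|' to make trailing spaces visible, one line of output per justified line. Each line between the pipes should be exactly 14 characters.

Answer: |time     angry|
|bright    fish|
|deep  salty up|
|south    table|
|silver  violin|
|chemistry  six|
|bridge        |

Derivation:
Line 1: ['time', 'angry'] (min_width=10, slack=4)
Line 2: ['bright', 'fish'] (min_width=11, slack=3)
Line 3: ['deep', 'salty', 'up'] (min_width=13, slack=1)
Line 4: ['south', 'table'] (min_width=11, slack=3)
Line 5: ['silver', 'violin'] (min_width=13, slack=1)
Line 6: ['chemistry', 'six'] (min_width=13, slack=1)
Line 7: ['bridge'] (min_width=6, slack=8)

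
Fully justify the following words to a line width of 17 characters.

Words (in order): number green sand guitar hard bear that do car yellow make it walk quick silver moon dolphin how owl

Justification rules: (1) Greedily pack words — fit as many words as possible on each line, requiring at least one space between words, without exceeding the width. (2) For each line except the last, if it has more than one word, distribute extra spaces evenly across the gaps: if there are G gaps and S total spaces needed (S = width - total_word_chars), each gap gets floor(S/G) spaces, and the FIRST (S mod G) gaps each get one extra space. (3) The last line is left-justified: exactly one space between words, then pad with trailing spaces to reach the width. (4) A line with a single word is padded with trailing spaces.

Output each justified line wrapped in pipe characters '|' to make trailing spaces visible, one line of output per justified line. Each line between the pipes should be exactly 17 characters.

Line 1: ['number', 'green', 'sand'] (min_width=17, slack=0)
Line 2: ['guitar', 'hard', 'bear'] (min_width=16, slack=1)
Line 3: ['that', 'do', 'car'] (min_width=11, slack=6)
Line 4: ['yellow', 'make', 'it'] (min_width=14, slack=3)
Line 5: ['walk', 'quick', 'silver'] (min_width=17, slack=0)
Line 6: ['moon', 'dolphin', 'how'] (min_width=16, slack=1)
Line 7: ['owl'] (min_width=3, slack=14)

Answer: |number green sand|
|guitar  hard bear|
|that    do    car|
|yellow   make  it|
|walk quick silver|
|moon  dolphin how|
|owl              |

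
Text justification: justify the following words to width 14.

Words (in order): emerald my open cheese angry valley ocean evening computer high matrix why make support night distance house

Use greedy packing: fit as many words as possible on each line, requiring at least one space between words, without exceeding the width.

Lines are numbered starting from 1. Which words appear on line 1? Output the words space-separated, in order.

Line 1: ['emerald', 'my'] (min_width=10, slack=4)
Line 2: ['open', 'cheese'] (min_width=11, slack=3)
Line 3: ['angry', 'valley'] (min_width=12, slack=2)
Line 4: ['ocean', 'evening'] (min_width=13, slack=1)
Line 5: ['computer', 'high'] (min_width=13, slack=1)
Line 6: ['matrix', 'why'] (min_width=10, slack=4)
Line 7: ['make', 'support'] (min_width=12, slack=2)
Line 8: ['night', 'distance'] (min_width=14, slack=0)
Line 9: ['house'] (min_width=5, slack=9)

Answer: emerald my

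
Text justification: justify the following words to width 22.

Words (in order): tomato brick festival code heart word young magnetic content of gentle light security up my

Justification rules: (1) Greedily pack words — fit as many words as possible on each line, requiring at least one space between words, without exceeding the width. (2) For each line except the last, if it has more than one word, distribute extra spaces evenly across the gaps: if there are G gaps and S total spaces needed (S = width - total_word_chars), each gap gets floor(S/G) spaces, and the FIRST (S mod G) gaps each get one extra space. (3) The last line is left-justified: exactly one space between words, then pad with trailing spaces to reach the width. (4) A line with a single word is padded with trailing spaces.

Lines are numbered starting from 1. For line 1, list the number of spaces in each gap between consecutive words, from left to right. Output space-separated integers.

Answer: 2 1

Derivation:
Line 1: ['tomato', 'brick', 'festival'] (min_width=21, slack=1)
Line 2: ['code', 'heart', 'word', 'young'] (min_width=21, slack=1)
Line 3: ['magnetic', 'content', 'of'] (min_width=19, slack=3)
Line 4: ['gentle', 'light', 'security'] (min_width=21, slack=1)
Line 5: ['up', 'my'] (min_width=5, slack=17)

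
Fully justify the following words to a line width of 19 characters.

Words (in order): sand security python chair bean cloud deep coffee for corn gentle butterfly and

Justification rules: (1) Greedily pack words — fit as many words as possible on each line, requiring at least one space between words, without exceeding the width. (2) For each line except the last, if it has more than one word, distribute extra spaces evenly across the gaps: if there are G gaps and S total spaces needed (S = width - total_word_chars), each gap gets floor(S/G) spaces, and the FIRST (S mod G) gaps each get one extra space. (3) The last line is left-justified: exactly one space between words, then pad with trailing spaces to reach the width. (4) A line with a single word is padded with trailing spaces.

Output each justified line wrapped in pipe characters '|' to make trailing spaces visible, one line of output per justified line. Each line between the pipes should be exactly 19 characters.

Answer: |sand       security|
|python  chair  bean|
|cloud  deep  coffee|
|for   corn   gentle|
|butterfly and      |

Derivation:
Line 1: ['sand', 'security'] (min_width=13, slack=6)
Line 2: ['python', 'chair', 'bean'] (min_width=17, slack=2)
Line 3: ['cloud', 'deep', 'coffee'] (min_width=17, slack=2)
Line 4: ['for', 'corn', 'gentle'] (min_width=15, slack=4)
Line 5: ['butterfly', 'and'] (min_width=13, slack=6)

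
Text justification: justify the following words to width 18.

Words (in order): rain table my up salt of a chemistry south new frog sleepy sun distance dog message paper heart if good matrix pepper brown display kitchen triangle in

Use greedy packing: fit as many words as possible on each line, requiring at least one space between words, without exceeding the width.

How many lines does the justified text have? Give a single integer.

Answer: 11

Derivation:
Line 1: ['rain', 'table', 'my', 'up'] (min_width=16, slack=2)
Line 2: ['salt', 'of', 'a'] (min_width=9, slack=9)
Line 3: ['chemistry', 'south'] (min_width=15, slack=3)
Line 4: ['new', 'frog', 'sleepy'] (min_width=15, slack=3)
Line 5: ['sun', 'distance', 'dog'] (min_width=16, slack=2)
Line 6: ['message', 'paper'] (min_width=13, slack=5)
Line 7: ['heart', 'if', 'good'] (min_width=13, slack=5)
Line 8: ['matrix', 'pepper'] (min_width=13, slack=5)
Line 9: ['brown', 'display'] (min_width=13, slack=5)
Line 10: ['kitchen', 'triangle'] (min_width=16, slack=2)
Line 11: ['in'] (min_width=2, slack=16)
Total lines: 11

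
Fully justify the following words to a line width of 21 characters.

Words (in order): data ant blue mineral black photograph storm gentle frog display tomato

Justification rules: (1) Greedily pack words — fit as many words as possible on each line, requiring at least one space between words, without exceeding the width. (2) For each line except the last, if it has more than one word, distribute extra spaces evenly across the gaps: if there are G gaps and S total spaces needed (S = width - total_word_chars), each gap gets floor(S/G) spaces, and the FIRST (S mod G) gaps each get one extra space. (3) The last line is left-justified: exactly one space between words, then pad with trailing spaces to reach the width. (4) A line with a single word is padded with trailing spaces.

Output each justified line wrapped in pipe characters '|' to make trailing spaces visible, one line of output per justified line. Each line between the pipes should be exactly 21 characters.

Line 1: ['data', 'ant', 'blue', 'mineral'] (min_width=21, slack=0)
Line 2: ['black', 'photograph'] (min_width=16, slack=5)
Line 3: ['storm', 'gentle', 'frog'] (min_width=17, slack=4)
Line 4: ['display', 'tomato'] (min_width=14, slack=7)

Answer: |data ant blue mineral|
|black      photograph|
|storm   gentle   frog|
|display tomato       |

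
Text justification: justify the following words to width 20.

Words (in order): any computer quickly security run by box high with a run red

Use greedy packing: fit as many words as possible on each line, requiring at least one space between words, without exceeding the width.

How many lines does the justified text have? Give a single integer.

Line 1: ['any', 'computer', 'quickly'] (min_width=20, slack=0)
Line 2: ['security', 'run', 'by', 'box'] (min_width=19, slack=1)
Line 3: ['high', 'with', 'a', 'run', 'red'] (min_width=19, slack=1)
Total lines: 3

Answer: 3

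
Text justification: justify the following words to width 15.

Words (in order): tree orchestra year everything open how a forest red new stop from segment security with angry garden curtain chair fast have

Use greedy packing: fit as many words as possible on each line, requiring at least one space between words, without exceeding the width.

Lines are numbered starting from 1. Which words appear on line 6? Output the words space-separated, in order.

Answer: segment

Derivation:
Line 1: ['tree', 'orchestra'] (min_width=14, slack=1)
Line 2: ['year', 'everything'] (min_width=15, slack=0)
Line 3: ['open', 'how', 'a'] (min_width=10, slack=5)
Line 4: ['forest', 'red', 'new'] (min_width=14, slack=1)
Line 5: ['stop', 'from'] (min_width=9, slack=6)
Line 6: ['segment'] (min_width=7, slack=8)
Line 7: ['security', 'with'] (min_width=13, slack=2)
Line 8: ['angry', 'garden'] (min_width=12, slack=3)
Line 9: ['curtain', 'chair'] (min_width=13, slack=2)
Line 10: ['fast', 'have'] (min_width=9, slack=6)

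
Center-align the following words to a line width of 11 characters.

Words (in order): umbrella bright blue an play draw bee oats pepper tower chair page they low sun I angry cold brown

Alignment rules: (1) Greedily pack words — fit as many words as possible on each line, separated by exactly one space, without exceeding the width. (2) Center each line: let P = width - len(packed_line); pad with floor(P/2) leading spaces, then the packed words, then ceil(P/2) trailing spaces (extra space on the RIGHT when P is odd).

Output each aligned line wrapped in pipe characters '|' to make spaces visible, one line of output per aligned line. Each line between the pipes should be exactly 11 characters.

Line 1: ['umbrella'] (min_width=8, slack=3)
Line 2: ['bright', 'blue'] (min_width=11, slack=0)
Line 3: ['an', 'play'] (min_width=7, slack=4)
Line 4: ['draw', 'bee'] (min_width=8, slack=3)
Line 5: ['oats', 'pepper'] (min_width=11, slack=0)
Line 6: ['tower', 'chair'] (min_width=11, slack=0)
Line 7: ['page', 'they'] (min_width=9, slack=2)
Line 8: ['low', 'sun', 'I'] (min_width=9, slack=2)
Line 9: ['angry', 'cold'] (min_width=10, slack=1)
Line 10: ['brown'] (min_width=5, slack=6)

Answer: | umbrella  |
|bright blue|
|  an play  |
| draw bee  |
|oats pepper|
|tower chair|
| page they |
| low sun I |
|angry cold |
|   brown   |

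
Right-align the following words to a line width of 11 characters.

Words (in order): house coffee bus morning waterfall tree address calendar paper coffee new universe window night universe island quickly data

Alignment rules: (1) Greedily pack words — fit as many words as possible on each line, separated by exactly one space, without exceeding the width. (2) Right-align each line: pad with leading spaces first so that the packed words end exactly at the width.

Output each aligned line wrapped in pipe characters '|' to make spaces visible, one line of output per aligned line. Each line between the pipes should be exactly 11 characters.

Answer: |      house|
| coffee bus|
|    morning|
|  waterfall|
|       tree|
|    address|
|   calendar|
|      paper|
| coffee new|
|   universe|
|     window|
|      night|
|   universe|
|     island|
|    quickly|
|       data|

Derivation:
Line 1: ['house'] (min_width=5, slack=6)
Line 2: ['coffee', 'bus'] (min_width=10, slack=1)
Line 3: ['morning'] (min_width=7, slack=4)
Line 4: ['waterfall'] (min_width=9, slack=2)
Line 5: ['tree'] (min_width=4, slack=7)
Line 6: ['address'] (min_width=7, slack=4)
Line 7: ['calendar'] (min_width=8, slack=3)
Line 8: ['paper'] (min_width=5, slack=6)
Line 9: ['coffee', 'new'] (min_width=10, slack=1)
Line 10: ['universe'] (min_width=8, slack=3)
Line 11: ['window'] (min_width=6, slack=5)
Line 12: ['night'] (min_width=5, slack=6)
Line 13: ['universe'] (min_width=8, slack=3)
Line 14: ['island'] (min_width=6, slack=5)
Line 15: ['quickly'] (min_width=7, slack=4)
Line 16: ['data'] (min_width=4, slack=7)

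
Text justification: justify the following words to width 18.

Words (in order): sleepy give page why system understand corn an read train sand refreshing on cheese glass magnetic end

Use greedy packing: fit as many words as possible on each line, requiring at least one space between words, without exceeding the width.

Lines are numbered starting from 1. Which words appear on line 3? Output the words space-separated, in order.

Answer: understand corn an

Derivation:
Line 1: ['sleepy', 'give', 'page'] (min_width=16, slack=2)
Line 2: ['why', 'system'] (min_width=10, slack=8)
Line 3: ['understand', 'corn', 'an'] (min_width=18, slack=0)
Line 4: ['read', 'train', 'sand'] (min_width=15, slack=3)
Line 5: ['refreshing', 'on'] (min_width=13, slack=5)
Line 6: ['cheese', 'glass'] (min_width=12, slack=6)
Line 7: ['magnetic', 'end'] (min_width=12, slack=6)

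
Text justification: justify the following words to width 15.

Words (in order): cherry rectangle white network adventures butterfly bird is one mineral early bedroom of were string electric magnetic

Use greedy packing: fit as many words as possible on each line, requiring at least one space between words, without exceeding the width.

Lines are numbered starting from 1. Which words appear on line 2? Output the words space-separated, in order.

Answer: rectangle white

Derivation:
Line 1: ['cherry'] (min_width=6, slack=9)
Line 2: ['rectangle', 'white'] (min_width=15, slack=0)
Line 3: ['network'] (min_width=7, slack=8)
Line 4: ['adventures'] (min_width=10, slack=5)
Line 5: ['butterfly', 'bird'] (min_width=14, slack=1)
Line 6: ['is', 'one', 'mineral'] (min_width=14, slack=1)
Line 7: ['early', 'bedroom'] (min_width=13, slack=2)
Line 8: ['of', 'were', 'string'] (min_width=14, slack=1)
Line 9: ['electric'] (min_width=8, slack=7)
Line 10: ['magnetic'] (min_width=8, slack=7)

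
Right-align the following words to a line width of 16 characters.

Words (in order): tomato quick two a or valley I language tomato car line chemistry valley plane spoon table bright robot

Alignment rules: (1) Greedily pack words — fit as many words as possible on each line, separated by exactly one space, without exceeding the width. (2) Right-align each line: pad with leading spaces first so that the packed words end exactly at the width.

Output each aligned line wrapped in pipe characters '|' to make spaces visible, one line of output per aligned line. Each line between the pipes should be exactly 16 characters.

Line 1: ['tomato', 'quick', 'two'] (min_width=16, slack=0)
Line 2: ['a', 'or', 'valley', 'I'] (min_width=13, slack=3)
Line 3: ['language', 'tomato'] (min_width=15, slack=1)
Line 4: ['car', 'line'] (min_width=8, slack=8)
Line 5: ['chemistry', 'valley'] (min_width=16, slack=0)
Line 6: ['plane', 'spoon'] (min_width=11, slack=5)
Line 7: ['table', 'bright'] (min_width=12, slack=4)
Line 8: ['robot'] (min_width=5, slack=11)

Answer: |tomato quick two|
|   a or valley I|
| language tomato|
|        car line|
|chemistry valley|
|     plane spoon|
|    table bright|
|           robot|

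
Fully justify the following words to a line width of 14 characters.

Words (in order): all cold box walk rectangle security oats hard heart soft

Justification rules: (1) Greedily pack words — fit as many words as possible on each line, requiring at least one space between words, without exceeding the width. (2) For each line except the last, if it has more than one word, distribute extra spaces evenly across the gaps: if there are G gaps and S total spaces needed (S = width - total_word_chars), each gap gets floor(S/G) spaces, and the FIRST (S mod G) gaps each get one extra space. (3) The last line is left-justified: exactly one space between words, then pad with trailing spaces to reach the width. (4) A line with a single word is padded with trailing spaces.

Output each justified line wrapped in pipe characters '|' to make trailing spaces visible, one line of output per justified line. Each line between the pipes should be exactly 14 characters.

Answer: |all  cold  box|
|walk rectangle|
|security  oats|
|hard     heart|
|soft          |

Derivation:
Line 1: ['all', 'cold', 'box'] (min_width=12, slack=2)
Line 2: ['walk', 'rectangle'] (min_width=14, slack=0)
Line 3: ['security', 'oats'] (min_width=13, slack=1)
Line 4: ['hard', 'heart'] (min_width=10, slack=4)
Line 5: ['soft'] (min_width=4, slack=10)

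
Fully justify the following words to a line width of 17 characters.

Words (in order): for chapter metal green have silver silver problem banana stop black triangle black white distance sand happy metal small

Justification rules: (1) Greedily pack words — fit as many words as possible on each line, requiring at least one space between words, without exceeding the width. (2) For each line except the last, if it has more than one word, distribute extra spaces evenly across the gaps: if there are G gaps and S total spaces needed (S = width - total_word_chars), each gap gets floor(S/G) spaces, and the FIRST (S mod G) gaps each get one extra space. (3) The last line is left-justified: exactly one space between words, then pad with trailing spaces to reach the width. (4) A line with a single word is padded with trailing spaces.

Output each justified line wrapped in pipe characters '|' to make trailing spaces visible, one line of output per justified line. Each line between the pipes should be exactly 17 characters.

Line 1: ['for', 'chapter', 'metal'] (min_width=17, slack=0)
Line 2: ['green', 'have', 'silver'] (min_width=17, slack=0)
Line 3: ['silver', 'problem'] (min_width=14, slack=3)
Line 4: ['banana', 'stop', 'black'] (min_width=17, slack=0)
Line 5: ['triangle', 'black'] (min_width=14, slack=3)
Line 6: ['white', 'distance'] (min_width=14, slack=3)
Line 7: ['sand', 'happy', 'metal'] (min_width=16, slack=1)
Line 8: ['small'] (min_width=5, slack=12)

Answer: |for chapter metal|
|green have silver|
|silver    problem|
|banana stop black|
|triangle    black|
|white    distance|
|sand  happy metal|
|small            |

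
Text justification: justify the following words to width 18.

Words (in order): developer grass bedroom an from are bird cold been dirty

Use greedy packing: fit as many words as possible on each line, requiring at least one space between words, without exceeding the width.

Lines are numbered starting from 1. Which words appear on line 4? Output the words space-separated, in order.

Line 1: ['developer', 'grass'] (min_width=15, slack=3)
Line 2: ['bedroom', 'an', 'from'] (min_width=15, slack=3)
Line 3: ['are', 'bird', 'cold', 'been'] (min_width=18, slack=0)
Line 4: ['dirty'] (min_width=5, slack=13)

Answer: dirty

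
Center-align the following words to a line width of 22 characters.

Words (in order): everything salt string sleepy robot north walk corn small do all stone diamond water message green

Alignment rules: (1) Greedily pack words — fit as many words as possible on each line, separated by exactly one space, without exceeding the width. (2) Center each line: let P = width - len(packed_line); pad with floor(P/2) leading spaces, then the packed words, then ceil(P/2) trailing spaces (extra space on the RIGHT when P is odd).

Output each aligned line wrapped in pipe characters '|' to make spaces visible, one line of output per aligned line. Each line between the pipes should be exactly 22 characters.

Line 1: ['everything', 'salt', 'string'] (min_width=22, slack=0)
Line 2: ['sleepy', 'robot', 'north'] (min_width=18, slack=4)
Line 3: ['walk', 'corn', 'small', 'do', 'all'] (min_width=22, slack=0)
Line 4: ['stone', 'diamond', 'water'] (min_width=19, slack=3)
Line 5: ['message', 'green'] (min_width=13, slack=9)

Answer: |everything salt string|
|  sleepy robot north  |
|walk corn small do all|
| stone diamond water  |
|    message green     |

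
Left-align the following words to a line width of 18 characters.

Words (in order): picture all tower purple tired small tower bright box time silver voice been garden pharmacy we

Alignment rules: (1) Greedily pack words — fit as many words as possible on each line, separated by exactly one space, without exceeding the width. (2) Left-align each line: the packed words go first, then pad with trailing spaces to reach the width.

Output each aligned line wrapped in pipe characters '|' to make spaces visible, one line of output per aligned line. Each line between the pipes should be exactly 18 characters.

Answer: |picture all tower |
|purple tired small|
|tower bright box  |
|time silver voice |
|been garden       |
|pharmacy we       |

Derivation:
Line 1: ['picture', 'all', 'tower'] (min_width=17, slack=1)
Line 2: ['purple', 'tired', 'small'] (min_width=18, slack=0)
Line 3: ['tower', 'bright', 'box'] (min_width=16, slack=2)
Line 4: ['time', 'silver', 'voice'] (min_width=17, slack=1)
Line 5: ['been', 'garden'] (min_width=11, slack=7)
Line 6: ['pharmacy', 'we'] (min_width=11, slack=7)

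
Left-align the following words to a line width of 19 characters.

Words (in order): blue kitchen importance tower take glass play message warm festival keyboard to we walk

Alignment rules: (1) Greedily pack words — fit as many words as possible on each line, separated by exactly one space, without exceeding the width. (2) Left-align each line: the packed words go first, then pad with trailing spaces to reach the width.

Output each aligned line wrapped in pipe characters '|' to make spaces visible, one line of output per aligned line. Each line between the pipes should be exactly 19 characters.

Line 1: ['blue', 'kitchen'] (min_width=12, slack=7)
Line 2: ['importance', 'tower'] (min_width=16, slack=3)
Line 3: ['take', 'glass', 'play'] (min_width=15, slack=4)
Line 4: ['message', 'warm'] (min_width=12, slack=7)
Line 5: ['festival', 'keyboard'] (min_width=17, slack=2)
Line 6: ['to', 'we', 'walk'] (min_width=10, slack=9)

Answer: |blue kitchen       |
|importance tower   |
|take glass play    |
|message warm       |
|festival keyboard  |
|to we walk         |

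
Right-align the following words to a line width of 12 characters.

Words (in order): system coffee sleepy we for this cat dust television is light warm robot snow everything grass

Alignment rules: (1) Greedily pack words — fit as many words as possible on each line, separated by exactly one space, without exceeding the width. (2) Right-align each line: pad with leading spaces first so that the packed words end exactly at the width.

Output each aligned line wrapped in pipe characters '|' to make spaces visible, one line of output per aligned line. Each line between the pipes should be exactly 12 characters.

Line 1: ['system'] (min_width=6, slack=6)
Line 2: ['coffee'] (min_width=6, slack=6)
Line 3: ['sleepy', 'we'] (min_width=9, slack=3)
Line 4: ['for', 'this', 'cat'] (min_width=12, slack=0)
Line 5: ['dust'] (min_width=4, slack=8)
Line 6: ['television'] (min_width=10, slack=2)
Line 7: ['is', 'light'] (min_width=8, slack=4)
Line 8: ['warm', 'robot'] (min_width=10, slack=2)
Line 9: ['snow'] (min_width=4, slack=8)
Line 10: ['everything'] (min_width=10, slack=2)
Line 11: ['grass'] (min_width=5, slack=7)

Answer: |      system|
|      coffee|
|   sleepy we|
|for this cat|
|        dust|
|  television|
|    is light|
|  warm robot|
|        snow|
|  everything|
|       grass|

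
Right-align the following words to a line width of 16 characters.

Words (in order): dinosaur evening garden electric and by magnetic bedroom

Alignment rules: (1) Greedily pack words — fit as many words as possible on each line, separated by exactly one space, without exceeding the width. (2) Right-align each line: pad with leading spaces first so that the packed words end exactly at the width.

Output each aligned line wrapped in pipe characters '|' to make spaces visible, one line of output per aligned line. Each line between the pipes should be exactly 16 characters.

Line 1: ['dinosaur', 'evening'] (min_width=16, slack=0)
Line 2: ['garden', 'electric'] (min_width=15, slack=1)
Line 3: ['and', 'by', 'magnetic'] (min_width=15, slack=1)
Line 4: ['bedroom'] (min_width=7, slack=9)

Answer: |dinosaur evening|
| garden electric|
| and by magnetic|
|         bedroom|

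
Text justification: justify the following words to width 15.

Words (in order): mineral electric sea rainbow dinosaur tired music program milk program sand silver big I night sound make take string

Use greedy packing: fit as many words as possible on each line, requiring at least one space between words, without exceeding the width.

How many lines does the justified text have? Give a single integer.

Answer: 10

Derivation:
Line 1: ['mineral'] (min_width=7, slack=8)
Line 2: ['electric', 'sea'] (min_width=12, slack=3)
Line 3: ['rainbow'] (min_width=7, slack=8)
Line 4: ['dinosaur', 'tired'] (min_width=14, slack=1)
Line 5: ['music', 'program'] (min_width=13, slack=2)
Line 6: ['milk', 'program'] (min_width=12, slack=3)
Line 7: ['sand', 'silver', 'big'] (min_width=15, slack=0)
Line 8: ['I', 'night', 'sound'] (min_width=13, slack=2)
Line 9: ['make', 'take'] (min_width=9, slack=6)
Line 10: ['string'] (min_width=6, slack=9)
Total lines: 10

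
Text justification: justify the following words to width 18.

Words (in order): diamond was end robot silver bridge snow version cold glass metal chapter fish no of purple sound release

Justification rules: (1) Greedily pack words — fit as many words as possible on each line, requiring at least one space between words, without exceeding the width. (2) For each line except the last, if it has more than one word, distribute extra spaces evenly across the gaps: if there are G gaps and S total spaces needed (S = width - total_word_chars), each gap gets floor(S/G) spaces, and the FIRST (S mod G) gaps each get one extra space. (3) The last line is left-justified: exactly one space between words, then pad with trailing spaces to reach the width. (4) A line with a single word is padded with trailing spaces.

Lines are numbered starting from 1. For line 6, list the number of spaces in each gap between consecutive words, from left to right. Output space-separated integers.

Line 1: ['diamond', 'was', 'end'] (min_width=15, slack=3)
Line 2: ['robot', 'silver'] (min_width=12, slack=6)
Line 3: ['bridge', 'snow'] (min_width=11, slack=7)
Line 4: ['version', 'cold', 'glass'] (min_width=18, slack=0)
Line 5: ['metal', 'chapter', 'fish'] (min_width=18, slack=0)
Line 6: ['no', 'of', 'purple', 'sound'] (min_width=18, slack=0)
Line 7: ['release'] (min_width=7, slack=11)

Answer: 1 1 1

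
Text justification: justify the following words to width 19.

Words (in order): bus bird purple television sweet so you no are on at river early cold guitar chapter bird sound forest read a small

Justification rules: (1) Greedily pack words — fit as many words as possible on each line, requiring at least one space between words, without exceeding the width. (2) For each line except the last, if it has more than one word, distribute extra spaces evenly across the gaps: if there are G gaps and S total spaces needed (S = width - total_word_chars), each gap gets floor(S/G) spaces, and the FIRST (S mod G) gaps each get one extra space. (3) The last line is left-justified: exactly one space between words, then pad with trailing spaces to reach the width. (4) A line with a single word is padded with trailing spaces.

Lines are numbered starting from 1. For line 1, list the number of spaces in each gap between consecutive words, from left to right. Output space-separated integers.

Answer: 3 3

Derivation:
Line 1: ['bus', 'bird', 'purple'] (min_width=15, slack=4)
Line 2: ['television', 'sweet', 'so'] (min_width=19, slack=0)
Line 3: ['you', 'no', 'are', 'on', 'at'] (min_width=16, slack=3)
Line 4: ['river', 'early', 'cold'] (min_width=16, slack=3)
Line 5: ['guitar', 'chapter', 'bird'] (min_width=19, slack=0)
Line 6: ['sound', 'forest', 'read', 'a'] (min_width=19, slack=0)
Line 7: ['small'] (min_width=5, slack=14)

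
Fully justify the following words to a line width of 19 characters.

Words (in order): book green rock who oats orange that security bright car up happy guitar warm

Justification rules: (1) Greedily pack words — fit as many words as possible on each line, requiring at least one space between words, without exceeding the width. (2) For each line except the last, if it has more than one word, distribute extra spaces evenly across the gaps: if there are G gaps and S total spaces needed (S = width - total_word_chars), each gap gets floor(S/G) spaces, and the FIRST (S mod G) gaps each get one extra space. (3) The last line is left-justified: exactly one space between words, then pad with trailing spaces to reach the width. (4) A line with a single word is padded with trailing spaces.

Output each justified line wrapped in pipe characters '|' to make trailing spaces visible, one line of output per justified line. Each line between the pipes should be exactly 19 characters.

Answer: |book green rock who|
|oats   orange  that|
|security bright car|
|up   happy   guitar|
|warm               |

Derivation:
Line 1: ['book', 'green', 'rock', 'who'] (min_width=19, slack=0)
Line 2: ['oats', 'orange', 'that'] (min_width=16, slack=3)
Line 3: ['security', 'bright', 'car'] (min_width=19, slack=0)
Line 4: ['up', 'happy', 'guitar'] (min_width=15, slack=4)
Line 5: ['warm'] (min_width=4, slack=15)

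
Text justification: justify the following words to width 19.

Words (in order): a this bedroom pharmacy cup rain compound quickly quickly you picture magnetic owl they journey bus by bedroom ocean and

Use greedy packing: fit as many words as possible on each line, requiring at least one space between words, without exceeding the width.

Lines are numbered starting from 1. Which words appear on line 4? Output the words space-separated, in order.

Answer: quickly you picture

Derivation:
Line 1: ['a', 'this', 'bedroom'] (min_width=14, slack=5)
Line 2: ['pharmacy', 'cup', 'rain'] (min_width=17, slack=2)
Line 3: ['compound', 'quickly'] (min_width=16, slack=3)
Line 4: ['quickly', 'you', 'picture'] (min_width=19, slack=0)
Line 5: ['magnetic', 'owl', 'they'] (min_width=17, slack=2)
Line 6: ['journey', 'bus', 'by'] (min_width=14, slack=5)
Line 7: ['bedroom', 'ocean', 'and'] (min_width=17, slack=2)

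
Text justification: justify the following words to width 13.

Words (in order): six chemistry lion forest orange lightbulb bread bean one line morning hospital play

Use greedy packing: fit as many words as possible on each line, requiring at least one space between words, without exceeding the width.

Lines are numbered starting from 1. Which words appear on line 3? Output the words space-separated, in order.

Line 1: ['six', 'chemistry'] (min_width=13, slack=0)
Line 2: ['lion', 'forest'] (min_width=11, slack=2)
Line 3: ['orange'] (min_width=6, slack=7)
Line 4: ['lightbulb'] (min_width=9, slack=4)
Line 5: ['bread', 'bean'] (min_width=10, slack=3)
Line 6: ['one', 'line'] (min_width=8, slack=5)
Line 7: ['morning'] (min_width=7, slack=6)
Line 8: ['hospital', 'play'] (min_width=13, slack=0)

Answer: orange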